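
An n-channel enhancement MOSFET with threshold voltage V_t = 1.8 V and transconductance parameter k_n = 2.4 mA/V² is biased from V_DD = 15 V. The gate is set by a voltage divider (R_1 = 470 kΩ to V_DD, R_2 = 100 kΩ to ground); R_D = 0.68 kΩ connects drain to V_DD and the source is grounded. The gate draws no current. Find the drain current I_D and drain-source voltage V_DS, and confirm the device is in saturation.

V_G = V_DD·R_2/(R_1+R_2) = 15×100/570 = 2.63 V. With the source grounded, V_GS = V_G = 2.63 V.
Assume saturation: I_D = (k_n/2)(V_GS − V_t)² = (2.4/2)×(2.63 − 1.8)² = 1.2×0.832² = 0.83 mA.
V_DS = V_DD − I_D·R_D = 15 − 0.83×0.68 = 14.4 V.
Saturation requires V_DS ≥ V_GS − V_t = 0.832 V; 14.4 ≥ 0.832 ✓.

I_D ≈ 0.83 mA, V_DS ≈ 14 V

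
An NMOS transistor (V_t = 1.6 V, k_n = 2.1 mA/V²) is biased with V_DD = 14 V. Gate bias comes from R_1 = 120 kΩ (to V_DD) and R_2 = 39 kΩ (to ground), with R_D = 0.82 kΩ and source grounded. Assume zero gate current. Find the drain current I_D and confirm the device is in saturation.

V_G = V_DD·R_2/(R_1+R_2) = 14×39/159 = 3.43 V. With the source grounded, V_GS = V_G = 3.43 V.
Assume saturation: I_D = (k_n/2)(V_GS − V_t)² = (2.1/2)×(3.43 − 1.6)² = 1.05×1.83² = 3.53 mA.
V_DS = V_DD − I_D·R_D = 14 − 3.53×0.82 = 11.1 V.
Saturation requires V_DS ≥ V_GS − V_t = 1.83 V; 11.1 ≥ 1.83 ✓.

I_D ≈ 3.5 mA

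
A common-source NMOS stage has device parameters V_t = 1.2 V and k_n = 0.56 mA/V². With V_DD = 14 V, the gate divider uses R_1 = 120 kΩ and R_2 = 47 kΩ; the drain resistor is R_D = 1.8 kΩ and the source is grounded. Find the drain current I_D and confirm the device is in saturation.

I_D ≈ 2.1 mA

V_G = V_DD·R_2/(R_1+R_2) = 14×47/167 = 3.94 V. With the source grounded, V_GS = V_G = 3.94 V.
Assume saturation: I_D = (k_n/2)(V_GS − V_t)² = (0.56/2)×(3.94 − 1.2)² = 0.28×2.74² = 2.1 mA.
V_DS = V_DD − I_D·R_D = 14 − 2.1×1.8 = 10.2 V.
Saturation requires V_DS ≥ V_GS − V_t = 2.74 V; 10.2 ≥ 2.74 ✓.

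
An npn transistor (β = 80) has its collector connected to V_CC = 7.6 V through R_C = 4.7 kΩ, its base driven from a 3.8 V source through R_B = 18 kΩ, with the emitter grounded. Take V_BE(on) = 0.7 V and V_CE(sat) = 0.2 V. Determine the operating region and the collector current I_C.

Assume active: I_B = (3.8 − 0.7)/18 = 0.172 mA, giving I_C = β·I_B = 13.8 mA.
But then V_CE = 7.6 − 13.8×4.7 = -57.2 V < V_CE(sat) = 0.2 V — impossible in the active region.
So the transistor is saturated. With V_CE = 0.2 V, I_C = (V_CC − 0.2)/R_C = 7.4/4.7 = 1.57 mA.
Check: β·I_B = 13.8 mA > I_C = 1.57 mA, confirming saturation.

saturation; I_C ≈ 1.6 mA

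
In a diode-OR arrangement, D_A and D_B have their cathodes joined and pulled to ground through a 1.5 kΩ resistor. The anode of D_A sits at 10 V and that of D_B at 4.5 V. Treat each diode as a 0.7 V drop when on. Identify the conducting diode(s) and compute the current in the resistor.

Only D_A conducts; I_R ≈ 6.2 mA

Assume both conduct. Then node N would need to be at both 10−0.7 = 9.3 V and 4.5−0.7 = 3.8 V, which is impossible.
Assume only D_A conducts: V_N = 10 − 0.7 = 9.3 V, so I_R = 9.3/1.5 = 6.2 mA.
Check D_B: its anode-to-cathode voltage is 4.5 − 9.3 = -4.8 V < 0.7 V, so it is off. The assumption is consistent.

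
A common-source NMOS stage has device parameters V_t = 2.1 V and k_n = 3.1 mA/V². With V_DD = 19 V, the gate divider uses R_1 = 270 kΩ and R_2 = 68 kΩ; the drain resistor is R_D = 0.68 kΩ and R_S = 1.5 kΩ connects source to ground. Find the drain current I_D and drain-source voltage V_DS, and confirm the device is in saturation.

V_G = V_DD·R_2/(R_1+R_2) = 19×68/338 = 3.82 V.
Assume saturation: I_D = (k_n/2)(V_GS − V_t)² with V_GS = V_G − I_D·R_S = 3.82 − 1.5·I_D.
Substituting gives 3.49·I_D² − 9.01·I_D + 4.6 = 0, with roots I_D = 0.7 or 1.88 mA.
The root I_D = 1.88 mA gives V_GS = 0.998 V ≤ V_t, so take I_D = 0.7 mA.
Then V_GS = 2.77 V and V_DS = V_DD − I_D(R_D+R_S) = 19 − 0.7×2.18 = 17.5 V.
Saturation requires V_DS ≥ V_GS − V_t = 0.672 V; 17.5 ≥ 0.672 ✓.

I_D ≈ 0.7 mA, V_DS ≈ 17 V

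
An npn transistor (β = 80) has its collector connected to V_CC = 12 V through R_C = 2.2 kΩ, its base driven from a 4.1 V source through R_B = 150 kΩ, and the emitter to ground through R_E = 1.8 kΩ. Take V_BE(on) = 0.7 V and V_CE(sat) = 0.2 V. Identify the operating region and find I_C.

active; I_C ≈ 0.92 mA

Assume active. Base-emitter loop: I_B = (V_BB − V_BE)/(R_B + (β+1)R_E) = (4.1 − 0.7)/(150 + 81×1.8) = 0.0115 mA.
I_C = β·I_B = 80×0.0115 = 0.92 mA.
V_CE = V_CC − I_C·R_C − I_E·R_E = 12 − 0.92×2.2 − 0.931×1.8 = 8.3 V > V_CE(sat), so the active-region assumption holds.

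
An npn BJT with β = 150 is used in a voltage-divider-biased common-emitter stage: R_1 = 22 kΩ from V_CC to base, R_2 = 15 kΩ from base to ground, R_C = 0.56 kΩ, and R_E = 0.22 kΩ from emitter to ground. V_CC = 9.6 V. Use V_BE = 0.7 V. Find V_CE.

V_CE ≈ 0.72 V

Thevenize the base divider: V_Th = V_CC·R_2/(R_1+R_2) = 9.6×15/37 = 3.89 V, R_Th = R_1‖R_2 = 8.92 kΩ.
Base-emitter loop: V_Th = I_B·R_Th + V_BE + (β+1)I_B·R_E, so I_B = (3.89 − 0.7) / (8.92 + 151×0.22) = 0.0757 mA.
I_C = β·I_B = 150×0.0757 = 11.4 mA, and I_E = (β+1)I_B = 11.4 mA.
V_CE = V_CC − I_C·R_C − I_E·R_E = 9.6 − 11.4×0.56 − 11.4×0.22 = 0.721 V.
V_CE = 0.721 V > 0.2 V confirms active-region operation.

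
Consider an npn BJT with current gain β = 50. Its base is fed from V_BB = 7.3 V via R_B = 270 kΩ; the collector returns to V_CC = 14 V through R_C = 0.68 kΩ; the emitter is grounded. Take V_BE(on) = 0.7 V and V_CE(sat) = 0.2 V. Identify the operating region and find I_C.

active; I_C ≈ 1.2 mA

Assume active. Base-emitter loop: I_B = (V_BB − V_BE)/R_B = (7.3 − 0.7)/270 = 0.0244 mA.
I_C = β·I_B = 50×0.0244 = 1.22 mA.
V_CE = V_CC − I_C·R_C = 14 − 1.22×0.68 = 13.2 V > V_CE(sat), so the active-region assumption holds.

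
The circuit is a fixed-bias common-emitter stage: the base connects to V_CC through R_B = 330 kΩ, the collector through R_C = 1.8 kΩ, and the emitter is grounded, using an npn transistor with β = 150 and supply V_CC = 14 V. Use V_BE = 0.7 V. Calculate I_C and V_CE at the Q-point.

I_C ≈ 6 mA, V_CE ≈ 3.1 V

Base loop: V_CC = I_B·R_B + V_BE, so I_B = (14 − 0.7)/330 kΩ = 0.0403 mA.
In the active region I_C = β·I_B = 150 × 0.0403 = 6.05 mA.
Collector loop: V_CE = V_CC − I_C·R_C = 14 − 6.05×1.8 = 3.12 V.
Since V_CE = 3.12 V > V_CE(sat) ≈ 0.2 V, the transistor is in the active region as assumed.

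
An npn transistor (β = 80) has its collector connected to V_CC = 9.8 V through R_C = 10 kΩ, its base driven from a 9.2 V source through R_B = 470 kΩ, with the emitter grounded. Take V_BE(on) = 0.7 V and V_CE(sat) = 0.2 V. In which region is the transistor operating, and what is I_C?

Assume active: I_B = (9.2 − 0.7)/470 = 0.0181 mA, giving I_C = β·I_B = 1.45 mA.
But then V_CE = 9.8 − 1.45×10 = -4.67 V < V_CE(sat) = 0.2 V — impossible in the active region.
So the transistor is saturated. With V_CE = 0.2 V, I_C = (V_CC − 0.2)/R_C = 9.6/10 = 0.96 mA.
Check: β·I_B = 1.45 mA > I_C = 0.96 mA, confirming saturation.

saturation; I_C ≈ 0.96 mA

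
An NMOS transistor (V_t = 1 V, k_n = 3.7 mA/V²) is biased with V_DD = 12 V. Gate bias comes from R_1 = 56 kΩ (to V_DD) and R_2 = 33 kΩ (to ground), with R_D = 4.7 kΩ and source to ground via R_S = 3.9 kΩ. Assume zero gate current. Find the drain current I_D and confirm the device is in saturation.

V_G = V_DD·R_2/(R_1+R_2) = 12×33/89 = 4.45 V.
Assume saturation: I_D = (k_n/2)(V_GS − V_t)² with V_GS = V_G − I_D·R_S = 4.45 − 3.9·I_D.
Substituting gives 28.1·I_D² − 50.8·I_D + 22 = 0, with roots I_D = 0.724 or 1.08 mA.
The root I_D = 1.08 mA gives V_GS = 0.236 V ≤ V_t, so take I_D = 0.724 mA.
Then V_GS = 1.63 V and V_DS = V_DD − I_D(R_D+R_S) = 12 − 0.724×8.6 = 5.77 V.
Saturation requires V_DS ≥ V_GS − V_t = 0.626 V; 5.77 ≥ 0.626 ✓.

I_D ≈ 0.72 mA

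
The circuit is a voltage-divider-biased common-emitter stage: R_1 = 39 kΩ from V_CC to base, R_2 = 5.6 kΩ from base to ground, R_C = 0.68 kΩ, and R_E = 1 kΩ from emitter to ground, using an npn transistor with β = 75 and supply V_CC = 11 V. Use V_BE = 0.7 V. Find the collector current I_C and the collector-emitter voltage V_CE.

Thevenize the base divider: V_Th = V_CC·R_2/(R_1+R_2) = 11×5.6/44.6 = 1.38 V, R_Th = R_1‖R_2 = 4.9 kΩ.
Base-emitter loop: V_Th = I_B·R_Th + V_BE + (β+1)I_B·R_E, so I_B = (1.38 − 0.7) / (4.9 + 76×1) = 0.00842 mA.
I_C = β·I_B = 75×0.00842 = 0.632 mA, and I_E = (β+1)I_B = 0.64 mA.
V_CE = V_CC − I_C·R_C − I_E·R_E = 11 − 0.632×0.68 − 0.64×1 = 9.93 V.
V_CE = 9.93 V > 0.2 V confirms active-region operation.

I_C ≈ 0.63 mA, V_CE ≈ 9.9 V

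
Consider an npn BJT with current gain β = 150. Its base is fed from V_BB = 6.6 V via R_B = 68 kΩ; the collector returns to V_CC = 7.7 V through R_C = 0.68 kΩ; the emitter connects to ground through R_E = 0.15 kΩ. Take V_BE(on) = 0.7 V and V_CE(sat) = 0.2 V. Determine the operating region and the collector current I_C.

saturation; I_C ≈ 9 mA

Assume active: I_B = (6.6 − 0.7)/(68 + 151×0.15) = 0.0651 mA, I_C = β·I_B = 9.76 mA.
Then V_CE = 7.7 − 9.76×0.68 − 9.83×0.15 = -0.413 V < 0.2 V — the active assumption fails.
Re-solve with V_CE = 0.2 V. KCL at the emitter: V_E/R_E = (V_BB−0.7−V_E)/R_B + (V_CC−0.2−V_E)/R_C, giving V_E = 1.36 V.
I_C = (V_CC − 0.2 − V_E)/R_C = (7.5 − 1.36)/0.68 = 9.02 mA.
Check: I_B = (5.9 − 1.36)/68 = 0.0667 mA, and β·I_B = 10 mA > I_C, confirming saturation.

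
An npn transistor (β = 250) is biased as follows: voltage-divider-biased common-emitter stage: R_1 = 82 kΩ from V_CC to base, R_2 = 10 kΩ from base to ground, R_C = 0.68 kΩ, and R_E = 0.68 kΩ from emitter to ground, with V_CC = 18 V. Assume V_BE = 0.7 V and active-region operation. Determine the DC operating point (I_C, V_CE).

I_C ≈ 1.7 mA, V_CE ≈ 16 V

Thevenize the base divider: V_Th = V_CC·R_2/(R_1+R_2) = 18×10/92 = 1.96 V, R_Th = R_1‖R_2 = 8.91 kΩ.
Base-emitter loop: V_Th = I_B·R_Th + V_BE + (β+1)I_B·R_E, so I_B = (1.96 − 0.7) / (8.91 + 251×0.68) = 0.007 mA.
I_C = β·I_B = 250×0.007 = 1.75 mA, and I_E = (β+1)I_B = 1.76 mA.
V_CE = V_CC − I_C·R_C − I_E·R_E = 18 − 1.75×0.68 − 1.76×0.68 = 15.6 V.
V_CE = 15.6 V > 0.2 V confirms active-region operation.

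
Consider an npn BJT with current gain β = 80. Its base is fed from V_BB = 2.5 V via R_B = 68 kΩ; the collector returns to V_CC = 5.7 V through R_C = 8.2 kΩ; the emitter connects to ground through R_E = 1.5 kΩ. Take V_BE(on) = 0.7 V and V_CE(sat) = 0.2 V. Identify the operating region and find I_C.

Assume active: I_B = (2.5 − 0.7)/(68 + 81×1.5) = 0.0095 mA, I_C = β·I_B = 0.76 mA.
Then V_CE = 5.7 − 0.76×8.2 − 0.769×1.5 = -1.69 V < 0.2 V — the active assumption fails.
Re-solve with V_CE = 0.2 V. KCL at the emitter: V_E/R_E = (V_BB−0.7−V_E)/R_B + (V_CC−0.2−V_E)/R_C, giving V_E = 0.868 V.
I_C = (V_CC − 0.2 − V_E)/R_C = (5.5 − 0.868)/8.2 = 0.565 mA.
Check: I_B = (1.8 − 0.868)/68 = 0.0137 mA, and β·I_B = 1.1 mA > I_C, confirming saturation.

saturation; I_C ≈ 0.56 mA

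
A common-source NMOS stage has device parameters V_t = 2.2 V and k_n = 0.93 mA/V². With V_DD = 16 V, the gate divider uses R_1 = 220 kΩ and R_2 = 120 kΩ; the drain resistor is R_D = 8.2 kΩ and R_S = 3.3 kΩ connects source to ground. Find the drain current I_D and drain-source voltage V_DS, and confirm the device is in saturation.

V_G = V_DD·R_2/(R_1+R_2) = 16×120/340 = 5.65 V.
Assume saturation: I_D = (k_n/2)(V_GS − V_t)² with V_GS = V_G − I_D·R_S = 5.65 − 3.3·I_D.
Substituting gives 5.06·I_D² − 11.6·I_D + 5.53 = 0, with roots I_D = 0.679 or 1.61 mA.
The root I_D = 1.61 mA gives V_GS = 0.34 V ≤ V_t, so take I_D = 0.679 mA.
Then V_GS = 3.41 V and V_DS = V_DD − I_D(R_D+R_S) = 16 − 0.679×11.5 = 8.2 V.
Saturation requires V_DS ≥ V_GS − V_t = 1.21 V; 8.2 ≥ 1.21 ✓.

I_D ≈ 0.68 mA, V_DS ≈ 8.2 V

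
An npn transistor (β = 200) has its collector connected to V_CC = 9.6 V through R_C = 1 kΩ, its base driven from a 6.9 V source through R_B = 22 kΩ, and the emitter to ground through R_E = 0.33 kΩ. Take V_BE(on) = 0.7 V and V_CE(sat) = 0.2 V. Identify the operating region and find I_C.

Assume active: I_B = (6.9 − 0.7)/(22 + 201×0.33) = 0.0702 mA, I_C = β·I_B = 14 mA.
Then V_CE = 9.6 − 14×1 − 14.1×0.33 = -9.09 V < 0.2 V — the active assumption fails.
Re-solve with V_CE = 0.2 V. KCL at the emitter: V_E/R_E = (V_BB−0.7−V_E)/R_B + (V_CC−0.2−V_E)/R_C, giving V_E = 2.38 V.
I_C = (V_CC − 0.2 − V_E)/R_C = (9.4 − 2.38)/1 = 7.02 mA.
Check: I_B = (6.2 − 2.38)/22 = 0.174 mA, and β·I_B = 34.8 mA > I_C, confirming saturation.

saturation; I_C ≈ 7 mA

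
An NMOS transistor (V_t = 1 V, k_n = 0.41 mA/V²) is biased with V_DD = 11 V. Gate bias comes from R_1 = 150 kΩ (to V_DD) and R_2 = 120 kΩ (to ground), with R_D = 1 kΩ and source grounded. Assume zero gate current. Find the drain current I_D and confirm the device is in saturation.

V_G = V_DD·R_2/(R_1+R_2) = 11×120/270 = 4.89 V. With the source grounded, V_GS = V_G = 4.89 V.
Assume saturation: I_D = (k_n/2)(V_GS − V_t)² = (0.41/2)×(4.89 − 1)² = 0.205×3.89² = 3.1 mA.
V_DS = V_DD − I_D·R_D = 11 − 3.1×1 = 7.9 V.
Saturation requires V_DS ≥ V_GS − V_t = 3.89 V; 7.9 ≥ 3.89 ✓.

I_D ≈ 3.1 mA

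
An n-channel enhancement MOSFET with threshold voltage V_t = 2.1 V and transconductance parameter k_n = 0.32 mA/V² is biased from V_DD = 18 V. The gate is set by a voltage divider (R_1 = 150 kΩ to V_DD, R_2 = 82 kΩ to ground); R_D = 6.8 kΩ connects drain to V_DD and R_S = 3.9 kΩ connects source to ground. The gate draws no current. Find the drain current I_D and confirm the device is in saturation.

I_D ≈ 0.6 mA

V_G = V_DD·R_2/(R_1+R_2) = 18×82/232 = 6.36 V.
Assume saturation: I_D = (k_n/2)(V_GS − V_t)² with V_GS = V_G − I_D·R_S = 6.36 − 3.9·I_D.
Substituting gives 2.43·I_D² − 6.32·I_D + 2.91 = 0, with roots I_D = 0.597 or 2 mA.
The root I_D = 2 mA gives V_GS = -1.43 V ≤ V_t, so take I_D = 0.597 mA.
Then V_GS = 4.03 V and V_DS = V_DD − I_D(R_D+R_S) = 18 − 0.597×10.7 = 11.6 V.
Saturation requires V_DS ≥ V_GS − V_t = 1.93 V; 11.6 ≥ 1.93 ✓.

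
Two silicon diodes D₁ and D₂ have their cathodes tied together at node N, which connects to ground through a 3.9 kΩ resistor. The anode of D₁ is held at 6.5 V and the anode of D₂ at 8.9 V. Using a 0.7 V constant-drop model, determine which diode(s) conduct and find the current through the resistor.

Only D₂ conducts; I_R ≈ 2.1 mA

Assume both conduct. Then node N would need to be at both 6.5−0.7 = 5.8 V and 8.9−0.7 = 8.2 V, which is impossible.
Assume only D₂ conducts: V_N = 8.9 − 0.7 = 8.2 V, so I_R = 8.2/3.9 = 2.1 mA.
Check D₁: its anode-to-cathode voltage is 6.5 − 8.2 = -1.7 V < 0.7 V, so it is off. The assumption is consistent.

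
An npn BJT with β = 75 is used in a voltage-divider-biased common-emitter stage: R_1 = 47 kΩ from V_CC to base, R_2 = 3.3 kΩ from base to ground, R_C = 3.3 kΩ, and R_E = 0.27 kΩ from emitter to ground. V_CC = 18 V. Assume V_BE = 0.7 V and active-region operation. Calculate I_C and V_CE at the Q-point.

I_C ≈ 1.5 mA, V_CE ≈ 13 V

Thevenize the base divider: V_Th = V_CC·R_2/(R_1+R_2) = 18×3.3/50.3 = 1.18 V, R_Th = R_1‖R_2 = 3.08 kΩ.
Base-emitter loop: V_Th = I_B·R_Th + V_BE + (β+1)I_B·R_E, so I_B = (1.18 − 0.7) / (3.08 + 76×0.27) = 0.0204 mA.
I_C = β·I_B = 75×0.0204 = 1.53 mA, and I_E = (β+1)I_B = 1.55 mA.
V_CE = V_CC − I_C·R_C − I_E·R_E = 18 − 1.53×3.3 − 1.55×0.27 = 12.5 V.
V_CE = 12.5 V > 0.2 V confirms active-region operation.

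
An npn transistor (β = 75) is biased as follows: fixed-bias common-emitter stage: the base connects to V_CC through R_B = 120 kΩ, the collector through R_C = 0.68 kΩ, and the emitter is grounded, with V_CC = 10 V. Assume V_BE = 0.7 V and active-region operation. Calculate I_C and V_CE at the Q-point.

Base loop: V_CC = I_B·R_B + V_BE, so I_B = (10 − 0.7)/120 kΩ = 0.0775 mA.
In the active region I_C = β·I_B = 75 × 0.0775 = 5.81 mA.
Collector loop: V_CE = V_CC − I_C·R_C = 10 − 5.81×0.68 = 6.05 V.
Since V_CE = 6.05 V > V_CE(sat) ≈ 0.2 V, the transistor is in the active region as assumed.

I_C ≈ 5.8 mA, V_CE ≈ 6 V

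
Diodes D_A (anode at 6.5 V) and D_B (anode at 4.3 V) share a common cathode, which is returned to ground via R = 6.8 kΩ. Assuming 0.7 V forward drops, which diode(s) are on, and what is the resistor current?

Only D_A conducts; I_R ≈ 0.85 mA

Assume both conduct. Then node N would need to be at both 6.5−0.7 = 5.8 V and 4.3−0.7 = 3.6 V, which is impossible.
Assume only D_A conducts: V_N = 6.5 − 0.7 = 5.8 V, so I_R = 5.8/6.8 = 0.853 mA.
Check D_B: its anode-to-cathode voltage is 4.3 − 5.8 = -1.5 V < 0.7 V, so it is off. The assumption is consistent.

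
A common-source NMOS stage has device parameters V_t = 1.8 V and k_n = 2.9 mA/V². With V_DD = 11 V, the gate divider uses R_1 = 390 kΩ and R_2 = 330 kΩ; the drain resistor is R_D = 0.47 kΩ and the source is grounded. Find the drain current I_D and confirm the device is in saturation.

V_G = V_DD·R_2/(R_1+R_2) = 11×330/720 = 5.04 V. With the source grounded, V_GS = V_G = 5.04 V.
Assume saturation: I_D = (k_n/2)(V_GS − V_t)² = (2.9/2)×(5.04 − 1.8)² = 1.45×3.24² = 15.2 mA.
V_DS = V_DD − I_D·R_D = 11 − 15.2×0.47 = 3.84 V.
Saturation requires V_DS ≥ V_GS − V_t = 3.24 V; 3.84 ≥ 3.24 ✓.

I_D ≈ 15 mA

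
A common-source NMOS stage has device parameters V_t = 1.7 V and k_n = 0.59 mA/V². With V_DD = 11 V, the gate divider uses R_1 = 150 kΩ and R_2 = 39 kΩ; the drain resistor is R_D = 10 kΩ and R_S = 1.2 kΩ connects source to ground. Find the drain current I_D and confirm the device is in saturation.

V_G = V_DD·R_2/(R_1+R_2) = 11×39/189 = 2.27 V.
Assume saturation: I_D = (k_n/2)(V_GS − V_t)² with V_GS = V_G − I_D·R_S = 2.27 − 1.2·I_D.
Substituting gives 0.425·I_D² − 1.4·I_D + 0.0958 = 0, with roots I_D = 0.0697 or 3.23 mA.
The root I_D = 3.23 mA gives V_GS = -1.61 V ≤ V_t, so take I_D = 0.0697 mA.
Then V_GS = 2.19 V and V_DS = V_DD − I_D(R_D+R_S) = 11 − 0.0697×11.2 = 10.2 V.
Saturation requires V_DS ≥ V_GS − V_t = 0.486 V; 10.2 ≥ 0.486 ✓.

I_D ≈ 0.07 mA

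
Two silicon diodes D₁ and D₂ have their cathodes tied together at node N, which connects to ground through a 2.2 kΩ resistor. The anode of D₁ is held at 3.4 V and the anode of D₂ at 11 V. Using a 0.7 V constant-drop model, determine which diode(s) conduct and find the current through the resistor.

Assume both conduct. Then node N would need to be at both 3.4−0.7 = 2.7 V and 11−0.7 = 10.3 V, which is impossible.
Assume only D₂ conducts: V_N = 11 − 0.7 = 10.3 V, so I_R = 10.3/2.2 = 4.68 mA.
Check D₁: its anode-to-cathode voltage is 3.4 − 10.3 = -6.9 V < 0.7 V, so it is off. The assumption is consistent.

Only D₂ conducts; I_R ≈ 4.7 mA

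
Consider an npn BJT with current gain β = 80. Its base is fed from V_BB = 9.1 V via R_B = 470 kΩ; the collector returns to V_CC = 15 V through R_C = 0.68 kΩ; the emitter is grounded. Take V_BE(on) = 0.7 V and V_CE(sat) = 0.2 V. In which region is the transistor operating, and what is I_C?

active; I_C ≈ 1.4 mA

Assume active. Base-emitter loop: I_B = (V_BB − V_BE)/R_B = (9.1 − 0.7)/470 = 0.0179 mA.
I_C = β·I_B = 80×0.0179 = 1.43 mA.
V_CE = V_CC − I_C·R_C = 15 − 1.43×0.68 = 14 V > V_CE(sat), so the active-region assumption holds.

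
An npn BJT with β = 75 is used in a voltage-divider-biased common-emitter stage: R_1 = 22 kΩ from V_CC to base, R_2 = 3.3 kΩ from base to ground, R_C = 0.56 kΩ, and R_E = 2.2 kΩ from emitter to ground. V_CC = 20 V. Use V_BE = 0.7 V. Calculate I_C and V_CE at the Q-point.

Thevenize the base divider: V_Th = V_CC·R_2/(R_1+R_2) = 20×3.3/25.3 = 2.61 V, R_Th = R_1‖R_2 = 2.87 kΩ.
Base-emitter loop: V_Th = I_B·R_Th + V_BE + (β+1)I_B·R_E, so I_B = (2.61 − 0.7) / (2.87 + 76×2.2) = 0.0112 mA.
I_C = β·I_B = 75×0.0112 = 0.842 mA, and I_E = (β+1)I_B = 0.853 mA.
V_CE = V_CC − I_C·R_C − I_E·R_E = 20 − 0.842×0.56 − 0.853×2.2 = 17.7 V.
V_CE = 17.7 V > 0.2 V confirms active-region operation.

I_C ≈ 0.84 mA, V_CE ≈ 18 V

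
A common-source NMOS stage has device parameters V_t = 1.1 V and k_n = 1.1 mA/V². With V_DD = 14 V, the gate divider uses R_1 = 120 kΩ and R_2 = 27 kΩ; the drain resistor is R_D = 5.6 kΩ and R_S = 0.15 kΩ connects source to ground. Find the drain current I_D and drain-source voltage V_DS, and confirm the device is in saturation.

V_G = V_DD·R_2/(R_1+R_2) = 14×27/147 = 2.57 V.
Assume saturation: I_D = (k_n/2)(V_GS − V_t)² with V_GS = V_G − I_D·R_S = 2.57 − 0.15·I_D.
Substituting gives 0.0124·I_D² − 1.24·I_D + 1.19 = 0, with roots I_D = 0.967 or 99.5 mA.
The root I_D = 99.5 mA gives V_GS = -12.3 V ≤ V_t, so take I_D = 0.967 mA.
Then V_GS = 2.43 V and V_DS = V_DD − I_D(R_D+R_S) = 14 − 0.967×5.75 = 8.44 V.
Saturation requires V_DS ≥ V_GS − V_t = 1.33 V; 8.44 ≥ 1.33 ✓.

I_D ≈ 0.97 mA, V_DS ≈ 8.4 V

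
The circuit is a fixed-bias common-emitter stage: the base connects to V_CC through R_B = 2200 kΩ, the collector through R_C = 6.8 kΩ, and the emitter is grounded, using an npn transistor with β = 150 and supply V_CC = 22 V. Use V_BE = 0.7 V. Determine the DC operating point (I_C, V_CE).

Base loop: V_CC = I_B·R_B + V_BE, so I_B = (22 − 0.7)/2200 kΩ = 0.00968 mA.
In the active region I_C = β·I_B = 150 × 0.00968 = 1.45 mA.
Collector loop: V_CE = V_CC − I_C·R_C = 22 − 1.45×6.8 = 12.1 V.
Since V_CE = 12.1 V > V_CE(sat) ≈ 0.2 V, the transistor is in the active region as assumed.

I_C ≈ 1.5 mA, V_CE ≈ 12 V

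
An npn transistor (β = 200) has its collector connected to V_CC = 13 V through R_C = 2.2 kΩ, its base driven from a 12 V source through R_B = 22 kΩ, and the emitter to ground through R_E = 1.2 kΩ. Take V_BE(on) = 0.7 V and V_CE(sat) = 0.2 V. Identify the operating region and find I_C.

saturation; I_C ≈ 3.7 mA

Assume active: I_B = (12 − 0.7)/(22 + 201×1.2) = 0.0429 mA, I_C = β·I_B = 8.59 mA.
Then V_CE = 13 − 8.59×2.2 − 8.63×1.2 = -16.2 V < 0.2 V — the active assumption fails.
Re-solve with V_CE = 0.2 V. KCL at the emitter: V_E/R_E = (V_BB−0.7−V_E)/R_B + (V_CC−0.2−V_E)/R_C, giving V_E = 4.75 V.
I_C = (V_CC − 0.2 − V_E)/R_C = (12.8 − 4.75)/2.2 = 3.66 mA.
Check: I_B = (11.3 − 4.75)/22 = 0.298 mA, and β·I_B = 59.6 mA > I_C, confirming saturation.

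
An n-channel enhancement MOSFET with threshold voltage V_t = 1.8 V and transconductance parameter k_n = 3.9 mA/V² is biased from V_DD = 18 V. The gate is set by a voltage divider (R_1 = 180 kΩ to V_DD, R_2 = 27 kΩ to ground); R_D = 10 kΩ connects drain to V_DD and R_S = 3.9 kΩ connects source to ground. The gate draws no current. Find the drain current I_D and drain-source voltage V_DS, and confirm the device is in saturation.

V_G = V_DD·R_2/(R_1+R_2) = 18×27/207 = 2.35 V.
Assume saturation: I_D = (k_n/2)(V_GS − V_t)² with V_GS = V_G − I_D·R_S = 2.35 − 3.9·I_D.
Substituting gives 29.7·I_D² − 9.33·I_D + 0.585 = 0, with roots I_D = 0.0865 or 0.228 mA.
The root I_D = 0.228 mA gives V_GS = 1.46 V ≤ V_t, so take I_D = 0.0865 mA.
Then V_GS = 2.01 V and V_DS = V_DD − I_D(R_D+R_S) = 18 − 0.0865×13.9 = 16.8 V.
Saturation requires V_DS ≥ V_GS − V_t = 0.211 V; 16.8 ≥ 0.211 ✓.

I_D ≈ 0.086 mA, V_DS ≈ 17 V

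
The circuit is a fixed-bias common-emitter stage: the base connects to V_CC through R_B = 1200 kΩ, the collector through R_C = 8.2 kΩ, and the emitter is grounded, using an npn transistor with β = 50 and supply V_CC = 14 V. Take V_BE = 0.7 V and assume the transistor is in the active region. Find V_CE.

Base loop: V_CC = I_B·R_B + V_BE, so I_B = (14 − 0.7)/1200 kΩ = 0.0111 mA.
In the active region I_C = β·I_B = 50 × 0.0111 = 0.554 mA.
Collector loop: V_CE = V_CC − I_C·R_C = 14 − 0.554×8.2 = 9.46 V.
Since V_CE = 9.46 V > V_CE(sat) ≈ 0.2 V, the transistor is in the active region as assumed.

V_CE ≈ 9.5 V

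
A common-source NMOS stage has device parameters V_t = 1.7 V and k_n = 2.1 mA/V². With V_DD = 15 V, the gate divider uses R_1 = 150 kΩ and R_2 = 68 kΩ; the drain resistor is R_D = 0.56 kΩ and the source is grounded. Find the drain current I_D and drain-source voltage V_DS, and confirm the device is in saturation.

V_G = V_DD·R_2/(R_1+R_2) = 15×68/218 = 4.68 V. With the source grounded, V_GS = V_G = 4.68 V.
Assume saturation: I_D = (k_n/2)(V_GS − V_t)² = (2.1/2)×(4.68 − 1.7)² = 1.05×2.98² = 9.32 mA.
V_DS = V_DD − I_D·R_D = 15 − 9.32×0.56 = 9.78 V.
Saturation requires V_DS ≥ V_GS − V_t = 2.98 V; 9.78 ≥ 2.98 ✓.

I_D ≈ 9.3 mA, V_DS ≈ 9.8 V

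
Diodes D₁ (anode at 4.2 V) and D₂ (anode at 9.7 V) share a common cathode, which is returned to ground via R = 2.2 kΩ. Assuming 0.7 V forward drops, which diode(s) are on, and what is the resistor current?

Assume both conduct. Then node N would need to be at both 4.2−0.7 = 3.5 V and 9.7−0.7 = 9 V, which is impossible.
Assume only D₂ conducts: V_N = 9.7 − 0.7 = 9 V, so I_R = 9/2.2 = 4.09 mA.
Check D₁: its anode-to-cathode voltage is 4.2 − 9 = -4.8 V < 0.7 V, so it is off. The assumption is consistent.

Only D₂ conducts; I_R ≈ 4.1 mA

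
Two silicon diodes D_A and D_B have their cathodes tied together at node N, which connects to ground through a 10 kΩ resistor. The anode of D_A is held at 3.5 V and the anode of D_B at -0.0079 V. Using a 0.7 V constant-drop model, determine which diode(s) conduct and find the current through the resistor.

Only D_A conducts; I_R ≈ 0.28 mA

Assume both conduct. Then node N would need to be at both 3.5−0.7 = 2.8 V and -0.0079−0.7 = -0.708 V, which is impossible.
Assume only D_A conducts: V_N = 3.5 − 0.7 = 2.8 V, so I_R = 2.8/10 = 0.28 mA.
Check D_B: its anode-to-cathode voltage is -0.0079 − 2.8 = -2.81 V < 0.7 V, so it is off. The assumption is consistent.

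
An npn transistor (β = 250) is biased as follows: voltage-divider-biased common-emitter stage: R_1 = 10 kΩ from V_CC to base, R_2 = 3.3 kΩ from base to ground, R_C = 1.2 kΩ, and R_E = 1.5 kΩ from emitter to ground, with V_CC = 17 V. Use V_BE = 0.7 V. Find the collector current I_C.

Thevenize the base divider: V_Th = V_CC·R_2/(R_1+R_2) = 17×3.3/13.3 = 4.22 V, R_Th = R_1‖R_2 = 2.48 kΩ.
Base-emitter loop: V_Th = I_B·R_Th + V_BE + (β+1)I_B·R_E, so I_B = (4.22 − 0.7) / (2.48 + 251×1.5) = 0.00928 mA.
I_C = β·I_B = 250×0.00928 = 2.32 mA, and I_E = (β+1)I_B = 2.33 mA.
V_CE = V_CC − I_C·R_C − I_E·R_E = 17 − 2.32×1.2 − 2.33×1.5 = 10.7 V.
V_CE = 10.7 V > 0.2 V confirms active-region operation.

I_C ≈ 2.3 mA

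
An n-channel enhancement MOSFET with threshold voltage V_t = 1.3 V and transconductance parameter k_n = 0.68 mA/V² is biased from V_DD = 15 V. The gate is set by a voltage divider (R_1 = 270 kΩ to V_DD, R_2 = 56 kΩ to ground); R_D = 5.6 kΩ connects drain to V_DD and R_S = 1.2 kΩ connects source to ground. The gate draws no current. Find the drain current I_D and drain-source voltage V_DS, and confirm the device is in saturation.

V_G = V_DD·R_2/(R_1+R_2) = 15×56/326 = 2.58 V.
Assume saturation: I_D = (k_n/2)(V_GS − V_t)² with V_GS = V_G − I_D·R_S = 2.58 − 1.2·I_D.
Substituting gives 0.49·I_D² − 2.04·I_D + 0.554 = 0, with roots I_D = 0.292 or 3.88 mA.
The root I_D = 3.88 mA gives V_GS = -2.08 V ≤ V_t, so take I_D = 0.292 mA.
Then V_GS = 2.23 V and V_DS = V_DD − I_D(R_D+R_S) = 15 − 0.292×6.8 = 13 V.
Saturation requires V_DS ≥ V_GS − V_t = 0.926 V; 13 ≥ 0.926 ✓.

I_D ≈ 0.29 mA, V_DS ≈ 13 V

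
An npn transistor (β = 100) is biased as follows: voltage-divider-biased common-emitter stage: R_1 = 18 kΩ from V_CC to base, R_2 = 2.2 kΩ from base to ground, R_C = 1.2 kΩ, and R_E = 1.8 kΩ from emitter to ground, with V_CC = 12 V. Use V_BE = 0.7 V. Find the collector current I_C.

Thevenize the base divider: V_Th = V_CC·R_2/(R_1+R_2) = 12×2.2/20.2 = 1.31 V, R_Th = R_1‖R_2 = 1.96 kΩ.
Base-emitter loop: V_Th = I_B·R_Th + V_BE + (β+1)I_B·R_E, so I_B = (1.31 − 0.7) / (1.96 + 101×1.8) = 0.0033 mA.
I_C = β·I_B = 100×0.0033 = 0.33 mA, and I_E = (β+1)I_B = 0.334 mA.
V_CE = V_CC − I_C·R_C − I_E·R_E = 12 − 0.33×1.2 − 0.334×1.8 = 11 V.
V_CE = 11 V > 0.2 V confirms active-region operation.

I_C ≈ 0.33 mA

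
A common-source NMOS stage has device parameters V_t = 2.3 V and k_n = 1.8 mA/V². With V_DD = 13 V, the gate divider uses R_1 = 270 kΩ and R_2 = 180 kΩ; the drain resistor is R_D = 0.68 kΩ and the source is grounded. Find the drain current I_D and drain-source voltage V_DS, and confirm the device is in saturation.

V_G = V_DD·R_2/(R_1+R_2) = 13×180/450 = 5.2 V. With the source grounded, V_GS = V_G = 5.2 V.
Assume saturation: I_D = (k_n/2)(V_GS − V_t)² = (1.8/2)×(5.2 − 2.3)² = 0.9×2.9² = 7.57 mA.
V_DS = V_DD − I_D·R_D = 13 − 7.57×0.68 = 7.85 V.
Saturation requires V_DS ≥ V_GS − V_t = 2.9 V; 7.85 ≥ 2.9 ✓.

I_D ≈ 7.6 mA, V_DS ≈ 7.9 V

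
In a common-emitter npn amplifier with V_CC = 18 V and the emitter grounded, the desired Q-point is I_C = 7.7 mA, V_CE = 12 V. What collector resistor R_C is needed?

Collector loop: V_CC = I_C·R_C + V_CE.
R_C = (V_CC − V_CE)/I_C = (18 − 12)/7.7 = 0.779 kΩ.

R_C ≈ 0.78 kΩ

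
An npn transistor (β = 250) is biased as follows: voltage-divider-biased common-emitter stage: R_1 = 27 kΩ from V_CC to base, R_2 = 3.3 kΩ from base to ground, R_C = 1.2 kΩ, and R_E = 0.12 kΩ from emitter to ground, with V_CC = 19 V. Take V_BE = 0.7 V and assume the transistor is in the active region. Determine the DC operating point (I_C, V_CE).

Thevenize the base divider: V_Th = V_CC·R_2/(R_1+R_2) = 19×3.3/30.3 = 2.07 V, R_Th = R_1‖R_2 = 2.94 kΩ.
Base-emitter loop: V_Th = I_B·R_Th + V_BE + (β+1)I_B·R_E, so I_B = (2.07 − 0.7) / (2.94 + 251×0.12) = 0.0414 mA.
I_C = β·I_B = 250×0.0414 = 10.4 mA, and I_E = (β+1)I_B = 10.4 mA.
V_CE = V_CC − I_C·R_C − I_E·R_E = 19 − 10.4×1.2 − 10.4×0.12 = 5.33 V.
V_CE = 5.33 V > 0.2 V confirms active-region operation.

I_C ≈ 10 mA, V_CE ≈ 5.3 V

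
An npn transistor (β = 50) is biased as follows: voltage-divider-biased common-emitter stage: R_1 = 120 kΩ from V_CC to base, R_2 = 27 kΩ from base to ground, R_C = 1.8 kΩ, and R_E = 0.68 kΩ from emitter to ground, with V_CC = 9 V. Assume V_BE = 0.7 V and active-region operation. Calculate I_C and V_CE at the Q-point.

Thevenize the base divider: V_Th = V_CC·R_2/(R_1+R_2) = 9×27/147 = 1.65 V, R_Th = R_1‖R_2 = 22 kΩ.
Base-emitter loop: V_Th = I_B·R_Th + V_BE + (β+1)I_B·R_E, so I_B = (1.65 − 0.7) / (22 + 51×0.68) = 0.0168 mA.
I_C = β·I_B = 50×0.0168 = 0.84 mA, and I_E = (β+1)I_B = 0.857 mA.
V_CE = V_CC − I_C·R_C − I_E·R_E = 9 − 0.84×1.8 − 0.857×0.68 = 6.91 V.
V_CE = 6.91 V > 0.2 V confirms active-region operation.

I_C ≈ 0.84 mA, V_CE ≈ 6.9 V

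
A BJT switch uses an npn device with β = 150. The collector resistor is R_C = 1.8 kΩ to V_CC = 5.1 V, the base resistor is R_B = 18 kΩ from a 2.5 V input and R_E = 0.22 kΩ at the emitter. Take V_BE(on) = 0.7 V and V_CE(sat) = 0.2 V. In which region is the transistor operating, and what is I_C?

Assume active: I_B = (2.5 − 0.7)/(18 + 151×0.22) = 0.0351 mA, I_C = β·I_B = 5.27 mA.
Then V_CE = 5.1 − 5.27×1.8 − 5.31×0.22 = -5.56 V < 0.2 V — the active assumption fails.
Re-solve with V_CE = 0.2 V. KCL at the emitter: V_E/R_E = (V_BB−0.7−V_E)/R_B + (V_CC−0.2−V_E)/R_C, giving V_E = 0.547 V.
I_C = (V_CC − 0.2 − V_E)/R_C = (4.9 − 0.547)/1.8 = 2.42 mA.
Check: I_B = (1.8 − 0.547)/18 = 0.0696 mA, and β·I_B = 10.4 mA > I_C, confirming saturation.

saturation; I_C ≈ 2.4 mA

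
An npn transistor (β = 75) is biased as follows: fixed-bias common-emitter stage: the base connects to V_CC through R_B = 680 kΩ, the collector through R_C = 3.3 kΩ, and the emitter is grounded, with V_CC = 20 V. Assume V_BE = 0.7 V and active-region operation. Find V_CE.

Base loop: V_CC = I_B·R_B + V_BE, so I_B = (20 − 0.7)/680 kΩ = 0.0284 mA.
In the active region I_C = β·I_B = 75 × 0.0284 = 2.13 mA.
Collector loop: V_CE = V_CC − I_C·R_C = 20 − 2.13×3.3 = 13 V.
Since V_CE = 13 V > V_CE(sat) ≈ 0.2 V, the transistor is in the active region as assumed.

V_CE ≈ 13 V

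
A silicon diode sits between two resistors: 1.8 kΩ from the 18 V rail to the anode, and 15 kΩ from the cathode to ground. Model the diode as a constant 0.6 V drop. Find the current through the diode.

I ≈ 1 mA

The two resistors are in series with the diode, so KVL gives 18 = I·1.8 + 0.6 + I·15.
I = (18 − 0.6) / (1.8 + 15) kΩ = 17.4 / 16.8 = 1.04 mA.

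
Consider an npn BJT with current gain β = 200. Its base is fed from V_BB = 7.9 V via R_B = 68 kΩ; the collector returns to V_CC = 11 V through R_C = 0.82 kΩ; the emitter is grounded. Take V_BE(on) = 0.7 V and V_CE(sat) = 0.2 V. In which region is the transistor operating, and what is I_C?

saturation; I_C ≈ 13 mA

Assume active: I_B = (7.9 − 0.7)/68 = 0.106 mA, giving I_C = β·I_B = 21.2 mA.
But then V_CE = 11 − 21.2×0.82 = -6.36 V < V_CE(sat) = 0.2 V — impossible in the active region.
So the transistor is saturated. With V_CE = 0.2 V, I_C = (V_CC − 0.2)/R_C = 10.8/0.82 = 13.2 mA.
Check: β·I_B = 21.2 mA > I_C = 13.2 mA, confirming saturation.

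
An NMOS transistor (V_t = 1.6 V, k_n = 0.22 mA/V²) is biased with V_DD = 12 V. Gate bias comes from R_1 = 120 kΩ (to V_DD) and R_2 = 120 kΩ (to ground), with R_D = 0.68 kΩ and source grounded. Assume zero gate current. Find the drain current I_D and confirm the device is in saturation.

I_D ≈ 2.1 mA

V_G = V_DD·R_2/(R_1+R_2) = 12×120/240 = 6 V. With the source grounded, V_GS = V_G = 6 V.
Assume saturation: I_D = (k_n/2)(V_GS − V_t)² = (0.22/2)×(6 − 1.6)² = 0.11×4.4² = 2.13 mA.
V_DS = V_DD − I_D·R_D = 12 − 2.13×0.68 = 10.6 V.
Saturation requires V_DS ≥ V_GS − V_t = 4.4 V; 10.6 ≥ 4.4 ✓.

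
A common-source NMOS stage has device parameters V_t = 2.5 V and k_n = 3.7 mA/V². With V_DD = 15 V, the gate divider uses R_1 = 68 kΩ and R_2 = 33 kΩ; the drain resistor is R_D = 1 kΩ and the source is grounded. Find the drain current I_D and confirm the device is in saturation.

V_G = V_DD·R_2/(R_1+R_2) = 15×33/101 = 4.9 V. With the source grounded, V_GS = V_G = 4.9 V.
Assume saturation: I_D = (k_n/2)(V_GS − V_t)² = (3.7/2)×(4.9 − 2.5)² = 1.85×2.4² = 10.7 mA.
V_DS = V_DD − I_D·R_D = 15 − 10.7×1 = 4.34 V.
Saturation requires V_DS ≥ V_GS − V_t = 2.4 V; 4.34 ≥ 2.4 ✓.

I_D ≈ 11 mA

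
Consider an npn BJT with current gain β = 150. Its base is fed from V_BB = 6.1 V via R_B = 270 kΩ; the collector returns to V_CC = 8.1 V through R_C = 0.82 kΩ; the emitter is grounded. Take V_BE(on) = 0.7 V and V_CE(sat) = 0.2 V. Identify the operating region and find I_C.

Assume active. Base-emitter loop: I_B = (V_BB − V_BE)/R_B = (6.1 − 0.7)/270 = 0.02 mA.
I_C = β·I_B = 150×0.02 = 3 mA.
V_CE = V_CC − I_C·R_C = 8.1 − 3×0.82 = 5.64 V > V_CE(sat), so the active-region assumption holds.

active; I_C ≈ 3 mA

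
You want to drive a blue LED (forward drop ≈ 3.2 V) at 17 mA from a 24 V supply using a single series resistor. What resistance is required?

The resistor drops V_S − V_D = 24 − 3.2 = 20.8 V at 17 mA.
R = 20.8 V / 17 mA = 1.22 kΩ.

R ≈ 1.2 kΩ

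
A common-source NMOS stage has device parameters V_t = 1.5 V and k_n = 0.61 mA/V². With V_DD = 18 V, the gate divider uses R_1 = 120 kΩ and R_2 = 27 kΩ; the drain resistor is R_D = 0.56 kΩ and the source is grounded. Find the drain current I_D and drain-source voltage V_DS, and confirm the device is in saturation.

I_D ≈ 0.99 mA, V_DS ≈ 17 V

V_G = V_DD·R_2/(R_1+R_2) = 18×27/147 = 3.31 V. With the source grounded, V_GS = V_G = 3.31 V.
Assume saturation: I_D = (k_n/2)(V_GS − V_t)² = (0.61/2)×(3.31 − 1.5)² = 0.305×1.81² = 0.995 mA.
V_DS = V_DD − I_D·R_D = 18 − 0.995×0.56 = 17.4 V.
Saturation requires V_DS ≥ V_GS − V_t = 1.81 V; 17.4 ≥ 1.81 ✓.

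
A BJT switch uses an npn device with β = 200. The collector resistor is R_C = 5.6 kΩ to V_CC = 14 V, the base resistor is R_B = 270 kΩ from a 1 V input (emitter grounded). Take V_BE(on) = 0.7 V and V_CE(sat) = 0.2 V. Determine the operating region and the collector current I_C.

active; I_C ≈ 0.22 mA

Assume active. Base-emitter loop: I_B = (V_BB − V_BE)/R_B = (1 − 0.7)/270 = 0.00111 mA.
I_C = β·I_B = 200×0.00111 = 0.222 mA.
V_CE = V_CC − I_C·R_C = 14 − 0.222×5.6 = 12.8 V > V_CE(sat), so the active-region assumption holds.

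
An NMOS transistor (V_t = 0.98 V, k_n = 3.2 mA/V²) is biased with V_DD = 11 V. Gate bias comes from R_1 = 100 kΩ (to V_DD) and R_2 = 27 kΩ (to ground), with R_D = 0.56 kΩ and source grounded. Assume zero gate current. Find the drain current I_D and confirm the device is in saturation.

I_D ≈ 3 mA

V_G = V_DD·R_2/(R_1+R_2) = 11×27/127 = 2.34 V. With the source grounded, V_GS = V_G = 2.34 V.
Assume saturation: I_D = (k_n/2)(V_GS − V_t)² = (3.2/2)×(2.34 − 0.98)² = 1.6×1.36² = 2.95 mA.
V_DS = V_DD − I_D·R_D = 11 − 2.95×0.56 = 9.35 V.
Saturation requires V_DS ≥ V_GS − V_t = 1.36 V; 9.35 ≥ 1.36 ✓.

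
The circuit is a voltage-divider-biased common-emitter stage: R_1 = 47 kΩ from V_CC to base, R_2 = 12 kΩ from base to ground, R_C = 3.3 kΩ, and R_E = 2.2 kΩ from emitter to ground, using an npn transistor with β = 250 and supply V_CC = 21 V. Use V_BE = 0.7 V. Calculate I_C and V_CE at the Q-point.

Thevenize the base divider: V_Th = V_CC·R_2/(R_1+R_2) = 21×12/59 = 4.27 V, R_Th = R_1‖R_2 = 9.56 kΩ.
Base-emitter loop: V_Th = I_B·R_Th + V_BE + (β+1)I_B·R_E, so I_B = (4.27 − 0.7) / (9.56 + 251×2.2) = 0.00636 mA.
I_C = β·I_B = 250×0.00636 = 1.59 mA, and I_E = (β+1)I_B = 1.6 mA.
V_CE = V_CC − I_C·R_C − I_E·R_E = 21 − 1.59×3.3 − 1.6×2.2 = 12.2 V.
V_CE = 12.2 V > 0.2 V confirms active-region operation.

I_C ≈ 1.6 mA, V_CE ≈ 12 V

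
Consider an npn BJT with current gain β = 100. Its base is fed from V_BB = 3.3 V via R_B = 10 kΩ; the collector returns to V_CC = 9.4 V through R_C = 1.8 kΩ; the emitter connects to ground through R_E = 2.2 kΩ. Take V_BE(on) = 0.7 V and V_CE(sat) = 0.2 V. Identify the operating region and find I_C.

active; I_C ≈ 1.1 mA

Assume active. Base-emitter loop: I_B = (V_BB − V_BE)/(R_B + (β+1)R_E) = (3.3 − 0.7)/(10 + 101×2.2) = 0.0112 mA.
I_C = β·I_B = 100×0.0112 = 1.12 mA.
V_CE = V_CC − I_C·R_C − I_E·R_E = 9.4 − 1.12×1.8 − 1.13×2.2 = 4.9 V > V_CE(sat), so the active-region assumption holds.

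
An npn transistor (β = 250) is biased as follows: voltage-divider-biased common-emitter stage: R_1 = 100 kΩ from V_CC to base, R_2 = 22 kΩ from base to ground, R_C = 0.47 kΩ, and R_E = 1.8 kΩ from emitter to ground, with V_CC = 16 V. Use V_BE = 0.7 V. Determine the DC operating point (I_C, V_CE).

I_C ≈ 1.2 mA, V_CE ≈ 13 V

Thevenize the base divider: V_Th = V_CC·R_2/(R_1+R_2) = 16×22/122 = 2.89 V, R_Th = R_1‖R_2 = 18 kΩ.
Base-emitter loop: V_Th = I_B·R_Th + V_BE + (β+1)I_B·R_E, so I_B = (2.89 − 0.7) / (18 + 251×1.8) = 0.00465 mA.
I_C = β·I_B = 250×0.00465 = 1.16 mA, and I_E = (β+1)I_B = 1.17 mA.
V_CE = V_CC − I_C·R_C − I_E·R_E = 16 − 1.16×0.47 − 1.17×1.8 = 13.4 V.
V_CE = 13.4 V > 0.2 V confirms active-region operation.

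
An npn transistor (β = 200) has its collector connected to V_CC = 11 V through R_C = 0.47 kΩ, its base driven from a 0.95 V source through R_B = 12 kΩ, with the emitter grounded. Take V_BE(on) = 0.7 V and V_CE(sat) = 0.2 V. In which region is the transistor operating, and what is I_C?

active; I_C ≈ 4.2 mA

Assume active. Base-emitter loop: I_B = (V_BB − V_BE)/R_B = (0.95 − 0.7)/12 = 0.0208 mA.
I_C = β·I_B = 200×0.0208 = 4.17 mA.
V_CE = V_CC − I_C·R_C = 11 − 4.17×0.47 = 9.04 V > V_CE(sat), so the active-region assumption holds.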